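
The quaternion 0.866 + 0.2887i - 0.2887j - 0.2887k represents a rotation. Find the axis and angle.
axis = (√3/3, -√3/3, -√3/3), θ = π/3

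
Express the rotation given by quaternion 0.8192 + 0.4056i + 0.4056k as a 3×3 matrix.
[[0.671, -0.6645, 0.329], [0.6645, 0.342, -0.6645], [0.329, 0.6645, 0.671]]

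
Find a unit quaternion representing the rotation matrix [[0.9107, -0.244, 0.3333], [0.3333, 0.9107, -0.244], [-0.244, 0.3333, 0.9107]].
0.9659 + 0.1494i + 0.1494j + 0.1494k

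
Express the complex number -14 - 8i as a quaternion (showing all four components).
-14 - 8i + 0j + 0k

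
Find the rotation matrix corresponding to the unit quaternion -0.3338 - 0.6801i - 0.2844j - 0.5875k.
[[0.1479, -0.0054, 0.989], [0.7791, -0.6154, -0.1199], [0.6093, 0.7882, -0.0868]]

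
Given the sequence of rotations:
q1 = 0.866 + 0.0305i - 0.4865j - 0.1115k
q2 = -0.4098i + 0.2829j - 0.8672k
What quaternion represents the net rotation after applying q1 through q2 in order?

q2 · q1 = 0.0534 - 0.8083i + 0.1728j - 0.5603k
0.0534 - 0.8083i + 0.1728j - 0.5603k


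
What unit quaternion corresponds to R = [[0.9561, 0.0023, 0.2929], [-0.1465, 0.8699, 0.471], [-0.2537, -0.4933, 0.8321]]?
0.9563 - 0.2521i + 0.1429j - 0.0389k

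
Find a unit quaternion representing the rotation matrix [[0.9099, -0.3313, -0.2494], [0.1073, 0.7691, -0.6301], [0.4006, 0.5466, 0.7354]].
0.9239 + 0.3184i - 0.1759j + 0.1187k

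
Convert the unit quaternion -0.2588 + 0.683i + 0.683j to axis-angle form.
axis = (√2/2, √2/2, 0), θ = 7π/6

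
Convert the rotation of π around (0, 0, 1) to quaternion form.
k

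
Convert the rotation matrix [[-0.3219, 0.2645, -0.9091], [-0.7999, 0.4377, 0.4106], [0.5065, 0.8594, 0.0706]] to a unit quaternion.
0.5446 + 0.206i - 0.6498j - 0.4886k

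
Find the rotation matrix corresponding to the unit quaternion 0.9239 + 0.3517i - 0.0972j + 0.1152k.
[[0.9546, -0.2812, -0.0986], [0.1445, 0.7261, -0.6723], [0.2606, 0.6275, 0.7337]]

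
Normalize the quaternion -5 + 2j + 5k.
-0.6804 + 0.2722j + 0.6804k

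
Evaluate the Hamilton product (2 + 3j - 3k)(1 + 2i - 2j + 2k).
14 + 4i - 7j - 5k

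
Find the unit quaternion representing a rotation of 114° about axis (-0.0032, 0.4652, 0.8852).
0.5446 - 0.0027i + 0.3901j + 0.7424k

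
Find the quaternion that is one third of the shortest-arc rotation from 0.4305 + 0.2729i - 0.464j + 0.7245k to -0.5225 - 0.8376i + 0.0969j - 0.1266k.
0.512 + 0.5178i - 0.3739j + 0.5744k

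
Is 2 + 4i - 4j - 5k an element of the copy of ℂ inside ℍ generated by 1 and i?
No. The quaternion 2 + 4i - 4j - 5k has j-coefficient y = -4 and k-coefficient z = -5, not both zero, so it does not lie in the complex subalgebra spanned by 1 and i.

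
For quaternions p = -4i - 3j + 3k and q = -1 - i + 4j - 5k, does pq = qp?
No: pq = 23 + 7i - 20j - 22k ≠ 23 + i + 26j + 16k = qp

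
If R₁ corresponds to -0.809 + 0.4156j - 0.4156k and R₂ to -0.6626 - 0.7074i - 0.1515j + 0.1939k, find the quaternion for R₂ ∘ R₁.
0.6796 + 0.5547i - 0.4468j - 0.1755k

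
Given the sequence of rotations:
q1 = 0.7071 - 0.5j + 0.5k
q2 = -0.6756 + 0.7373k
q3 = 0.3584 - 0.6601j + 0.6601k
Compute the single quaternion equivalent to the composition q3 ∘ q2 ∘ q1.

q2 · q1 = -0.8464 + 0.3686i + 0.3378j + 0.1835k
q3 · q2 · q1 = -0.2015 - 0.212i + 0.9231j - 0.2496k
-0.2015 - 0.212i + 0.9231j - 0.2496k


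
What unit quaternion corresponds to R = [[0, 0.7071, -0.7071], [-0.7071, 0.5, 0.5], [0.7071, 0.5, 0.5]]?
0.7071 - 0.5j - 0.5k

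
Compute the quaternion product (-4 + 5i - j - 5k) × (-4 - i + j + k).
27 - 12i + 20k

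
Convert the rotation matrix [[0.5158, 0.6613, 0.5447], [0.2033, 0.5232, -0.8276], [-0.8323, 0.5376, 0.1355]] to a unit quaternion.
0.7373 + 0.4629i + 0.4669j - 0.1553k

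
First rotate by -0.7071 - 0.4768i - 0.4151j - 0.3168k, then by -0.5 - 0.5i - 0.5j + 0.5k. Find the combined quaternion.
0.066 + 0.9579i + 0.1643j - 0.226k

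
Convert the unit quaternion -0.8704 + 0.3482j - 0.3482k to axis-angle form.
axis = (0, √2/2, -√2/2), θ = 301°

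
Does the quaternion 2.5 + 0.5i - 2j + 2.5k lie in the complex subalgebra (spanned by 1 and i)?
No. The quaternion 2.5 + 0.5i - 2j + 2.5k has j-coefficient y = -2 and k-coefficient z = 2.5, not both zero, so it does not lie in the complex subalgebra spanned by 1 and i.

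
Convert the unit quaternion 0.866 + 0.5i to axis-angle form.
axis = (1, 0, 0), θ = π/3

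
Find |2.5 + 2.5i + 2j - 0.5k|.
4.093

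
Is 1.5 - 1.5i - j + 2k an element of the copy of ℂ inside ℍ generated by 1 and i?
No. The quaternion 1.5 - 1.5i - j + 2k has j-coefficient y = -1 and k-coefficient z = 2, not both zero, so it does not lie in the complex subalgebra spanned by 1 and i.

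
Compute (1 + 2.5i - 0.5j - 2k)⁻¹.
0.087 - 0.2174i + 0.0435j + 0.1739k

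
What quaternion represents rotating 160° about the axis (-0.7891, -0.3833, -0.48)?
0.1736 - 0.7771i - 0.3775j - 0.4727k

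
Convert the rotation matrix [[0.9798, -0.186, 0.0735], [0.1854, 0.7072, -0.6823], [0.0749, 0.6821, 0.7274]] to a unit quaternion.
0.9239 + 0.3692i - 0.0004j + 0.1005k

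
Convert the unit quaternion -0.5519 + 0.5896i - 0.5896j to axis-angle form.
axis = (√2/2, -√2/2, 0), θ = 247°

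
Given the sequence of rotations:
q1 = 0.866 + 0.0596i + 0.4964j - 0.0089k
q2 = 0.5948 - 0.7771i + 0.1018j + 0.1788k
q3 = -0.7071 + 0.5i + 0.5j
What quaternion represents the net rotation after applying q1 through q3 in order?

q2 · q1 = 0.5125 - 0.7272i + 0.3872j - 0.2423k
q3 · q2 · q1 = -0.1924 + 0.6493i + 0.1036j + 0.7285k
-0.1924 + 0.6493i + 0.1036j + 0.7285k


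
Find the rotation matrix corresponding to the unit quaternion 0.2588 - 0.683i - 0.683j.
[[0.067, 0.933, -0.3535], [0.933, 0.067, 0.3535], [0.3535, -0.3535, -0.866]]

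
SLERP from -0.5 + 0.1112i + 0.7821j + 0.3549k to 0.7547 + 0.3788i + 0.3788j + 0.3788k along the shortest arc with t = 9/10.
0.662 + 0.3858i + 0.4848j + 0.4217k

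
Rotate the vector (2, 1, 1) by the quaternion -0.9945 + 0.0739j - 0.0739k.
(1.662, 1.272, 1.272)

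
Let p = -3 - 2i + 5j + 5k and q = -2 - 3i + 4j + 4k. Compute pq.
-40 + 13i - 29j - 15k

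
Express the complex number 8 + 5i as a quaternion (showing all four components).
8 + 5i + 0j + 0k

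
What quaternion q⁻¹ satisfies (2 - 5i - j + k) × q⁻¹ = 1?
0.0645 + 0.1613i + 0.0323j - 0.0323k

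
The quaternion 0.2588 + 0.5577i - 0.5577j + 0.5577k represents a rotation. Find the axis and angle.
axis = (√3/3, -√3/3, √3/3), θ = 5π/6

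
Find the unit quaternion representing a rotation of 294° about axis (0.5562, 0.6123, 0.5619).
-0.8387 + 0.3029i + 0.3335j + 0.306k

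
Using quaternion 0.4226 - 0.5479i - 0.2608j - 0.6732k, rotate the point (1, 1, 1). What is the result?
(1.33, 0.024, 1.11)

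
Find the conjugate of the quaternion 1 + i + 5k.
1 - i - 5k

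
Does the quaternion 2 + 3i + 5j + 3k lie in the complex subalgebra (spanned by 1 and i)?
No. The quaternion 2 + 3i + 5j + 3k has j-coefficient y = 5 and k-coefficient z = 3, not both zero, so it does not lie in the complex subalgebra spanned by 1 and i.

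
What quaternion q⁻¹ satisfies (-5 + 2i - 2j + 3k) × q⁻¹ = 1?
-0.119 - 0.0476i + 0.0476j - 0.0714k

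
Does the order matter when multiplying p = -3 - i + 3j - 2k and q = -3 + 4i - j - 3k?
Yes: pq = 10 - 20i - 17j + 4k ≠ 10 + 2i + 5j + 26k = qp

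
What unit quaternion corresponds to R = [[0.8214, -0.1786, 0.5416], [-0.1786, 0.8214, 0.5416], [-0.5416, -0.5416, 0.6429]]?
0.9063 - 0.2988i + 0.2988j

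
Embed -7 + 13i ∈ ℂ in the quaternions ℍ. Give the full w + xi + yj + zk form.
-7 + 13i + 0j + 0k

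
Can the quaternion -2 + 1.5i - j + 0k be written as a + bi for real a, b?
No. The quaternion -2 + 1.5i - j has j-coefficient y = -1 and k-coefficient z = 0, not both zero, so it does not lie in the complex subalgebra spanned by 1 and i.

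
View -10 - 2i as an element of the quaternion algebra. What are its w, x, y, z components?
-10 - 2i + 0j + 0k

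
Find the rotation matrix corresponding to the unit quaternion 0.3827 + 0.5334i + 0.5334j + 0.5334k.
[[-0.1381, 0.1608, 0.9773], [0.9773, -0.1381, 0.1608], [0.1608, 0.9773, -0.1381]]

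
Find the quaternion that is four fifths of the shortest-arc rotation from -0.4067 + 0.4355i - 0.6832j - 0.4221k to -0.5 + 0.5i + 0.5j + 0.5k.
0.3442 - 0.3359i - 0.6562j - 0.5815k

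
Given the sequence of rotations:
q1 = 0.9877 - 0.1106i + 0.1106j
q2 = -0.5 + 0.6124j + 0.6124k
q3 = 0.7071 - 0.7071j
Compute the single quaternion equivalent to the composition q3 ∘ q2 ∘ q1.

q2 · q1 = -0.5616 - 0.0124i + 0.4818j + 0.6726k
q3 · q2 · q1 = -0.0564 - 0.4844i + 0.7378j + 0.4668k
-0.0564 - 0.4844i + 0.7378j + 0.4668k


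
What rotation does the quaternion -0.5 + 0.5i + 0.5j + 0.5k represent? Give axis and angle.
axis = (√3/3, √3/3, √3/3), θ = 4π/3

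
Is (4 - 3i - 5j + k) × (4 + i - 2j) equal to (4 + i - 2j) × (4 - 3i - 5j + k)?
No: pq = 9 - 6i - 27j + 15k ≠ 9 - 10i - 29j - 7k = qp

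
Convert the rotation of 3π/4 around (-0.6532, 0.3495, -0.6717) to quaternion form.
0.3827 - 0.6035i + 0.3229j - 0.6206k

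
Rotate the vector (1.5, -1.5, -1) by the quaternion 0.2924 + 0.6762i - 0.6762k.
(0.45, 1.046, -2.05)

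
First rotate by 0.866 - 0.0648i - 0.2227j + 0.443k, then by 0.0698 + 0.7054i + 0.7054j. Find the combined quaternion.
0.2632 + 0.9188i + 0.2828j - 0.0805k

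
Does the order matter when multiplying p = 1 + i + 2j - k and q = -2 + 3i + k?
Yes: pq = -4 + 3i - 8j - 3k ≠ -4 - i + 9k = qp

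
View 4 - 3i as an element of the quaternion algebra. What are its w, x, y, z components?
4 - 3i + 0j + 0k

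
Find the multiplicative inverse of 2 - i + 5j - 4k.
0.0435 + 0.0217i - 0.1087j + 0.087k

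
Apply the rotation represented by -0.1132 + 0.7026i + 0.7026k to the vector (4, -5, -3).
(-3.706, 3.759, 4.706)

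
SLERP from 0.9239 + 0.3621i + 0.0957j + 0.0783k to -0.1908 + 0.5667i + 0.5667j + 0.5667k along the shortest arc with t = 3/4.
0.1589 + 0.6334i + 0.5386j + 0.5324k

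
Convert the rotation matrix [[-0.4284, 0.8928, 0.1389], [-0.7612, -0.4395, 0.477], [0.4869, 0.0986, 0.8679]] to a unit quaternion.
-0.5 + 0.1892i + 0.174j + 0.827k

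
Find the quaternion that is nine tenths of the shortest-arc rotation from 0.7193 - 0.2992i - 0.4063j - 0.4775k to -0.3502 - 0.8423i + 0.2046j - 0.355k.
-0.2351 - 0.8666i + 0.1394j - 0.4174k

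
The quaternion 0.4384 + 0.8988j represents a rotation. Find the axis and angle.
axis = (0, 1, 0), θ = 128°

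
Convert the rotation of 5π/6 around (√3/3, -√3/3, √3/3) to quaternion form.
0.2588 + 0.5577i - 0.5577j + 0.5577k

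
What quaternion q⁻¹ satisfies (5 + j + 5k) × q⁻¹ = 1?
0.098 - 0.0196j - 0.098k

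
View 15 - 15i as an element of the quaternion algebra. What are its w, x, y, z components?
15 - 15i + 0j + 0k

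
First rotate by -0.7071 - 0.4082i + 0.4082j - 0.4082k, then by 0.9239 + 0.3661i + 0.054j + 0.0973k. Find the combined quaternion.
-0.4862 - 0.6978i + 0.4487j - 0.2745k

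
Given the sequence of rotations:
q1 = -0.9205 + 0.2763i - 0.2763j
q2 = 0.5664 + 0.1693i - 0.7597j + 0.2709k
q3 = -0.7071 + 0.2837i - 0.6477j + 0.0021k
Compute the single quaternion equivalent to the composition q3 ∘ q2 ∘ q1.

q2 · q1 = -0.7781 + 0.0755i + 0.6177j - 0.0862k
q3 · q2 · q1 = 0.929 - 0.2196i + 0.0918j + 0.2835k
0.929 - 0.2196i + 0.0918j + 0.2835k


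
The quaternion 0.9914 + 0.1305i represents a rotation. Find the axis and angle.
axis = (1, 0, 0), θ = 15°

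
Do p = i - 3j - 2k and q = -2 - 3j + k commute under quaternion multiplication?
No: pq = -7 - 11i + 5j + k ≠ -7 + 7i + 7j + 7k = qp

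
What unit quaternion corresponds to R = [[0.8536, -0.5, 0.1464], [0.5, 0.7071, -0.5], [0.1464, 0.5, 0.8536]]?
0.9239 + 0.2706i + 0.2706k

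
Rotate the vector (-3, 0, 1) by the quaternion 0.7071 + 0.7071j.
(1, 0, 3)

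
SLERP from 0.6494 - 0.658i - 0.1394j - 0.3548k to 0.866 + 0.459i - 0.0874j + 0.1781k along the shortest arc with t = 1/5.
0.8261 - 0.4699i - 0.1503j - 0.2724k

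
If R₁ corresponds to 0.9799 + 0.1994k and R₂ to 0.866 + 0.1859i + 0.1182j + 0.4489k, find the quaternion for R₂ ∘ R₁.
0.7591 + 0.2057i + 0.0788j + 0.6126k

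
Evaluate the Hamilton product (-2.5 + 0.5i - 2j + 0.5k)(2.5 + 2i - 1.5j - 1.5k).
-9.5 + 0.5j + 8.25k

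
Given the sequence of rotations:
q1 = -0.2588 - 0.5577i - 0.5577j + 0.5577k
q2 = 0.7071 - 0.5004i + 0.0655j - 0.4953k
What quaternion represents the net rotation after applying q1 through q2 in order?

q2 · q1 = -0.1493 - 0.5045i + 0.144j + 0.8381k
-0.1493 - 0.5045i + 0.144j + 0.8381k


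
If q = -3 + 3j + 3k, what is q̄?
-3 - 3j - 3k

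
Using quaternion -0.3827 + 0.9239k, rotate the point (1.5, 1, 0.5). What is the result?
(-0.354, -1.768, 0.5)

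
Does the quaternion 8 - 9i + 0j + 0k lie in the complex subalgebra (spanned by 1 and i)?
Yes. The quaternion 8 - 9i has j- and k-coefficients y = z = 0, so it lies in the complex subalgebra spanned by 1 and i.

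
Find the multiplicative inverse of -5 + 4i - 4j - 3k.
-0.0758 - 0.0606i + 0.0606j + 0.0455k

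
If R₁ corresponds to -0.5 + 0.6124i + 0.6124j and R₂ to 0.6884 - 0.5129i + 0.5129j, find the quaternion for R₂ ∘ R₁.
-0.3442 + 0.678i + 0.1651j - 0.6282k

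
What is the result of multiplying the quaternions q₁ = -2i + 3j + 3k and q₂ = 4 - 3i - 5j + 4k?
-3 + 19i + 11j + 31k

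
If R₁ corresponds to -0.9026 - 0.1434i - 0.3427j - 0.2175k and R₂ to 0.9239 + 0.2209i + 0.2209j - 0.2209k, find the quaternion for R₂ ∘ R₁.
-0.7746 - 0.4556i - 0.4363j - 0.0456k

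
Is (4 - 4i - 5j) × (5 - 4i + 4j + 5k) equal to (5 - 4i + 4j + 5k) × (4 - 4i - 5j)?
No: pq = 24 - 61i + 11j - 16k ≠ 24 - 11i - 29j + 56k = qp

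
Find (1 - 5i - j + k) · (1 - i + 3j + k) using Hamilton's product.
-2 - 10i + 6j - 14k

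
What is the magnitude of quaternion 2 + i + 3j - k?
√15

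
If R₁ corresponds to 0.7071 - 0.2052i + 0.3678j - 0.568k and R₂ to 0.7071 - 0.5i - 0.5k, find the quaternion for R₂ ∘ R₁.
0.1134 - 0.3147i + 0.0787j - 0.9391k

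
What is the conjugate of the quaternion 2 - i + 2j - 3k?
2 + i - 2j + 3k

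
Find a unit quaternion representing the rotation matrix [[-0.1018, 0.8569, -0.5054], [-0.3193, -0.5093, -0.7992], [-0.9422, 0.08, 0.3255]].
-0.4226 - 0.5201i - 0.2584j + 0.6958k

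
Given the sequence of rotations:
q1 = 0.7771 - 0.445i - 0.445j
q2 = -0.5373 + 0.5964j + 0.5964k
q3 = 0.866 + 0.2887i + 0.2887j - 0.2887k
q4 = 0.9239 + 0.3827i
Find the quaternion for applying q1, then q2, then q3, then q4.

q2 · q1 = -0.1521 + 0.5045i + 0.4372j + 0.7289k
q3 · q2 · q1 = -0.1932 + 0.7296i - 0.0214j + 0.6557k
q4 · q3 · q2 · q1 = -0.4577 + 0.6001i - 0.2707j + 0.5976k
-0.4577 + 0.6001i - 0.2707j + 0.5976k


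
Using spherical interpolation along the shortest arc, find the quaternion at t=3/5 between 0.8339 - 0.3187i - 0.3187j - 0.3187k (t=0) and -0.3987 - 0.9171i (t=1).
0.7967 + 0.546i - 0.1833j - 0.1833k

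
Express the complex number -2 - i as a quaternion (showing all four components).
-2 - i + 0j + 0k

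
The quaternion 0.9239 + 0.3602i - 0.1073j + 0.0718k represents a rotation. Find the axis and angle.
axis = (0.9414, -0.2804, 0.1876), θ = π/4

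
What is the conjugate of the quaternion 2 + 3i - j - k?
2 - 3i + j + k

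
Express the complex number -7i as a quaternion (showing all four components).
0 - 7i + 0j + 0k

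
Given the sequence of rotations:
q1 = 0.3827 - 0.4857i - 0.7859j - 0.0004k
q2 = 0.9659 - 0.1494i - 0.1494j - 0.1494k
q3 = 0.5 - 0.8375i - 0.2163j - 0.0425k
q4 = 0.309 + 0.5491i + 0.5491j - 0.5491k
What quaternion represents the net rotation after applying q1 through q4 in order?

q2 · q1 = 0.1796 - 0.6437i - 0.7438j - 0.0127k
q3 · q2 · q1 = -0.6107 - 0.5011i - 0.394j + 0.4697k
q4 · q3 · q2 · q1 = 0.5607 - 0.4486i - 0.4398j + 0.5393k
0.5607 - 0.4486i - 0.4398j + 0.5393k


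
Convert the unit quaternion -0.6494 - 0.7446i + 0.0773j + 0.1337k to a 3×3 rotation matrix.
[[0.9523, 0.0585, -0.2995], [-0.2888, -0.1446, -0.9464], [-0.0987, 0.9878, -0.1208]]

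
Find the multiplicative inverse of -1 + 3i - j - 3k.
-0.05 - 0.15i + 0.05j + 0.15k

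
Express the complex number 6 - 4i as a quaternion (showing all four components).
6 - 4i + 0j + 0k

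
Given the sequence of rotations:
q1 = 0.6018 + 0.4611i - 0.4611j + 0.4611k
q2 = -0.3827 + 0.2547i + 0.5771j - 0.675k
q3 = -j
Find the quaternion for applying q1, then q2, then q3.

q2 · q1 = 0.2296 - 0.0683i + 0.0951j - 0.9662k
q3 · q2 · q1 = 0.0951 + 0.9662i - 0.2296j - 0.0683k
0.0951 + 0.9662i - 0.2296j - 0.0683k


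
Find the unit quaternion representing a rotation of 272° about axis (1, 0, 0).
-0.7193 + 0.6947i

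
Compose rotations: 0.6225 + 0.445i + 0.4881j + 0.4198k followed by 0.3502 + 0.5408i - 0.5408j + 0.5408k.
0.0143 + 0.0015i - 0.1521j + 0.9883k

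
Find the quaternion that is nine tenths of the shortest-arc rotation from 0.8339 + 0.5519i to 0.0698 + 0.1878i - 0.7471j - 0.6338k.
0.1861 + 0.2601i - 0.7225j - 0.6129k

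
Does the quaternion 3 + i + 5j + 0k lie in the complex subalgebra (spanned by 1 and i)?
No. The quaternion 3 + i + 5j has j-coefficient y = 5 and k-coefficient z = 0, not both zero, so it does not lie in the complex subalgebra spanned by 1 and i.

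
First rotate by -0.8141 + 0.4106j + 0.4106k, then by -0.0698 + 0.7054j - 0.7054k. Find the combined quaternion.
0.0568 + 0.5793i - 0.6029j + 0.5456k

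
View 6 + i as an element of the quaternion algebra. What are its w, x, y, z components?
6 + i + 0j + 0k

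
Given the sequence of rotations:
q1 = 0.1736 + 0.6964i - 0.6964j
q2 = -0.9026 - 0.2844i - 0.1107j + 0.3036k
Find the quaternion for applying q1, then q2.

q2 · q1 = -0.0357 - 0.4665i + 0.8208j + 0.3279k
-0.0357 - 0.4665i + 0.8208j + 0.3279k


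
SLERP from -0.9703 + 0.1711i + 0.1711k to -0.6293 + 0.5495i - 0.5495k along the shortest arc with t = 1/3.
-0.9396 + 0.3318i - 0.0845k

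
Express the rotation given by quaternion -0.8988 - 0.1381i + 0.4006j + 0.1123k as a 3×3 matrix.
[[0.6538, 0.0912, -0.7511], [-0.3125, 0.9366, -0.1583], [0.6891, 0.3382, 0.6409]]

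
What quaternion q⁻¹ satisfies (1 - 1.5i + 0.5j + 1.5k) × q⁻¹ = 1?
0.1739 + 0.2609i - 0.087j - 0.2609k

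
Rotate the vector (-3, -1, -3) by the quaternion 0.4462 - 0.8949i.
(-3, -1.794, 2.604)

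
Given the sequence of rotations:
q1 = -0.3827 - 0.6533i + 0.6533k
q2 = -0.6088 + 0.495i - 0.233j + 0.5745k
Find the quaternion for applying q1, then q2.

q2 · q1 = 0.1811 + 0.0561i - 0.6095j - 0.7698k
0.1811 + 0.0561i - 0.6095j - 0.7698k


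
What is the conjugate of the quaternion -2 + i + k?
-2 - i - k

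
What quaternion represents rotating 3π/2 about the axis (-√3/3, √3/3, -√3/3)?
-0.7071 - 0.4082i + 0.4082j - 0.4082k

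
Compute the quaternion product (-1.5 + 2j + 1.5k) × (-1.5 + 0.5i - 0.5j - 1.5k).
5.5 - 3i - 1.5j - k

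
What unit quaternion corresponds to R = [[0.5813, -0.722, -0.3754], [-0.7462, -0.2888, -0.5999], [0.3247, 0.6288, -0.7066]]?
0.3827 + 0.8026i - 0.4573j - 0.0158k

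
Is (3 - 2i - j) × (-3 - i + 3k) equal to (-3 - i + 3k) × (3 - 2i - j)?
No: pq = -11 + 9j + 8k ≠ -11 + 6i - 3j + 10k = qp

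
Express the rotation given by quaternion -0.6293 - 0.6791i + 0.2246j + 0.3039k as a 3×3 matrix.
[[0.7144, 0.0774, -0.6954], [-0.6875, -0.1071, -0.7182], [-0.1301, 0.9912, -0.0232]]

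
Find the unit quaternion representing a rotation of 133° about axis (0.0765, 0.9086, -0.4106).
0.3987 + 0.0702i + 0.8332j - 0.3765k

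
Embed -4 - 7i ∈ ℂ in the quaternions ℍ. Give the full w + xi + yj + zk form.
-4 - 7i + 0j + 0k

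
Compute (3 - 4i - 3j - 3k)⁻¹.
0.0698 + 0.093i + 0.0698j + 0.0698k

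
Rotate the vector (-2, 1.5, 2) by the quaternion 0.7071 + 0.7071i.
(-2, -2, 1.5)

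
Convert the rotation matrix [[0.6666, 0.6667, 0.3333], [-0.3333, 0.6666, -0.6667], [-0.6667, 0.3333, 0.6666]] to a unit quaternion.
0.866 + 0.2887i + 0.2887j - 0.2887k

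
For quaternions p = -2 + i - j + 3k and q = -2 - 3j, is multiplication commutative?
No: pq = 1 + 7i + 8j - 9k ≠ 1 - 11i + 8j - 3k = qp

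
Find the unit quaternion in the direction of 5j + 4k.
0.7809j + 0.6247k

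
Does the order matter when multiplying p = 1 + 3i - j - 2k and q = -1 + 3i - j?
Yes: pq = -11 - 2i - 6j + 2k ≠ -11 + 2i + 6j + 2k = qp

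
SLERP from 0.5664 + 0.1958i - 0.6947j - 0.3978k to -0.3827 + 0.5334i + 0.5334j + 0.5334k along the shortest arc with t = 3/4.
0.4583 - 0.3657i - 0.6125j - 0.5302k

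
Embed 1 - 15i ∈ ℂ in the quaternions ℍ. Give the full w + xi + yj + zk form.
1 - 15i + 0j + 0k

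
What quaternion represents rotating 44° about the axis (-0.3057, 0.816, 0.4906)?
0.9272 - 0.1145i + 0.3057j + 0.1838k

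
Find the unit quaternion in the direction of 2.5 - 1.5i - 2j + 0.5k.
0.7001 - 0.4201i - 0.5601j + 0.14k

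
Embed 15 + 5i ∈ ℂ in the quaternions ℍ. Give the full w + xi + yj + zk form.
15 + 5i + 0j + 0k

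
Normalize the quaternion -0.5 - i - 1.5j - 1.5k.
-0.2085 - 0.417i - 0.6255j - 0.6255k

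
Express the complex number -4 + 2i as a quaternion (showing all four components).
-4 + 2i + 0j + 0k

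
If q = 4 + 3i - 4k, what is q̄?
4 - 3i + 4k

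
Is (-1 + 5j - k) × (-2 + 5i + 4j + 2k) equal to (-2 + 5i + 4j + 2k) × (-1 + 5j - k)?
No: pq = -16 + 9i - 19j - 25k ≠ -16 - 19i - 9j + 25k = qp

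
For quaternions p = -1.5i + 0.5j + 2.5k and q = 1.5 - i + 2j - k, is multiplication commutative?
No: pq = -7.75i - 3.25j + 1.25k ≠ 3.25i + 4.75j + 6.25k = qp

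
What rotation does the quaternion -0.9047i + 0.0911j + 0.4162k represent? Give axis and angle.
axis = (-0.9047, 0.0911, 0.4162), θ = π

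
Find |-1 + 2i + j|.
√6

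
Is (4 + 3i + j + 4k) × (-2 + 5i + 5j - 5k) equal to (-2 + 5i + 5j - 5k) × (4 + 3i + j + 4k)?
No: pq = -8 - 11i + 53j - 18k ≠ -8 + 39i - 17j - 38k = qp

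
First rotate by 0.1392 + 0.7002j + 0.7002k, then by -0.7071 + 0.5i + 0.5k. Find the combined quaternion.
-0.4485 - 0.2805i - 0.8452j - 0.0754k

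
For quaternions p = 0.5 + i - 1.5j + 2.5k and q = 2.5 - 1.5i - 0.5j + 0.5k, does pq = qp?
No: pq = 0.75 + 2.25i - 8.25j + 3.75k ≠ 0.75 + 1.25i + 0.25j + 9.25k = qp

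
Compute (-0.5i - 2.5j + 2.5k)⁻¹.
0.0392i + 0.1961j - 0.1961k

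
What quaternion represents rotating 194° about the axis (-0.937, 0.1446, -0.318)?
-0.1219 - 0.93i + 0.1435j - 0.3156k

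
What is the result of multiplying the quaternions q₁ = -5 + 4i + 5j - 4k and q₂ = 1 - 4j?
15 - 12i + 25j - 20k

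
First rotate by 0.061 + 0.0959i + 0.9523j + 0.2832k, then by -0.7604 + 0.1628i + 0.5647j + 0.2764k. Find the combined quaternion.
-0.678 - 0.1663i - 0.7093j - 0.0976k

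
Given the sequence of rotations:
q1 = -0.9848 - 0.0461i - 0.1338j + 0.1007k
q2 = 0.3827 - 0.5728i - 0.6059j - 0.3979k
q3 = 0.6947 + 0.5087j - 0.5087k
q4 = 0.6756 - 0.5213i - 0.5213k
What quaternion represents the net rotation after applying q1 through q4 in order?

q2 · q1 = -0.4443 + 0.4322i + 0.6215j + 0.4791k
q3 · q2 · q1 = -0.3811 + 0.8601i - 0.0141j + 0.339k
q4 · q3 · q2 · q1 = 0.3676 + 0.7724i - 0.2812j + 0.435k
0.3676 + 0.7724i - 0.2812j + 0.435k


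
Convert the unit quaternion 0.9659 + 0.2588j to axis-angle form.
axis = (0, 1, 0), θ = π/6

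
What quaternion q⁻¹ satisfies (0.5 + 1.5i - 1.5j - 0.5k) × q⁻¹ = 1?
0.1 - 0.3i + 0.3j + 0.1k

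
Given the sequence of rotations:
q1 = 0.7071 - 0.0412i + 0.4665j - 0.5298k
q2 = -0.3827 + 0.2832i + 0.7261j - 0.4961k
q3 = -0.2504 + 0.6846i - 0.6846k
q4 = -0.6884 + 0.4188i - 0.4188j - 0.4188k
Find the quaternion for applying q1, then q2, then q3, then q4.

q2 · q1 = -0.8605 + 0.0628i + 0.5054j + 0.014k
q3 · q2 · q1 = 0.1821 - 0.2588i - 0.1791j + 0.9316k
q4 · q3 · q2 · q1 = 0.2982 - 0.2107i - 0.2347j - 0.901k
0.2982 - 0.2107i - 0.2347j - 0.901k


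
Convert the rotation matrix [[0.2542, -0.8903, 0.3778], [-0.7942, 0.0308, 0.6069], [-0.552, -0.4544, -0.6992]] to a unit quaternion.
-0.3827 + 0.6933i - 0.6074j - 0.0628k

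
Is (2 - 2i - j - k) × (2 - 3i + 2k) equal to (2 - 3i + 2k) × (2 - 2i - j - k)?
No: pq = -12i + 5j - k ≠ -8i - 9j + 5k = qp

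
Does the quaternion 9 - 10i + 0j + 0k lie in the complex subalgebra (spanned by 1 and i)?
Yes. The quaternion 9 - 10i has j- and k-coefficients y = z = 0, so it lies in the complex subalgebra spanned by 1 and i.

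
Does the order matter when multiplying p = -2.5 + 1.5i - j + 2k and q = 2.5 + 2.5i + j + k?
Yes: pq = -11 - 5.5i - 1.5j + 6.5k ≠ -11 + 0.5i - 8.5j - 1.5k = qp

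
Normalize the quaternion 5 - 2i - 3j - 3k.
0.7293 - 0.2917i - 0.4376j - 0.4376k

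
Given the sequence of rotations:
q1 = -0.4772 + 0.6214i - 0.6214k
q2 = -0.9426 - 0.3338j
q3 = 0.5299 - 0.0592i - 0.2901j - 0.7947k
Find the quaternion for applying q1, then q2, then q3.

q2 · q1 = 0.4498 - 0.3783i + 0.1593j + 0.7932k
q3 · q2 · q1 = 0.8925 - 0.3306i + 0.3015j - 0.0563k
0.8925 - 0.3306i + 0.3015j - 0.0563k


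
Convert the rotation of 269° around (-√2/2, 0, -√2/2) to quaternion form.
-0.7009 - 0.5043i - 0.5043k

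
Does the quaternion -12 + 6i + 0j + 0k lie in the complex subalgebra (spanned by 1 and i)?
Yes. The quaternion -12 + 6i has j- and k-coefficients y = z = 0, so it lies in the complex subalgebra spanned by 1 and i.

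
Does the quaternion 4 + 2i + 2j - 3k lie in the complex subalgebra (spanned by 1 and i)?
No. The quaternion 4 + 2i + 2j - 3k has j-coefficient y = 2 and k-coefficient z = -3, not both zero, so it does not lie in the complex subalgebra spanned by 1 and i.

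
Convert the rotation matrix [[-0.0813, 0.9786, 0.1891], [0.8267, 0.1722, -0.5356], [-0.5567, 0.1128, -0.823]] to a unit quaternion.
0.2588 + 0.6264i + 0.7205j - 0.1467k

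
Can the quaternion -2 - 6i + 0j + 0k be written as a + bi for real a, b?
Yes. The quaternion -2 - 6i has j- and k-coefficients y = z = 0, so it lies in the complex subalgebra spanned by 1 and i.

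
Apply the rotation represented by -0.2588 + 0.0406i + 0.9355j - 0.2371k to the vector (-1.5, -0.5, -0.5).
(1.569, -0.529, -0.088)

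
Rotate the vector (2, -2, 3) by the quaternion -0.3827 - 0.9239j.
(0.707, -2, -3.536)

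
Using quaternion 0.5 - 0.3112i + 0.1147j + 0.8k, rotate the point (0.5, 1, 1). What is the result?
(-1.408, 0.385, 0.346)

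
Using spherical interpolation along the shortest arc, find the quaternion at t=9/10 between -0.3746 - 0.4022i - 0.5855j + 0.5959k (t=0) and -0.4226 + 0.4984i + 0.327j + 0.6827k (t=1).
-0.4611 + 0.4245i + 0.233j + 0.7436k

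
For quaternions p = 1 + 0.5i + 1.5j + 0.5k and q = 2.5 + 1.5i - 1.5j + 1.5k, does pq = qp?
No: pq = 3.25 + 5.75i + 2.25j - 0.25k ≠ 3.25 - 0.25i + 2.25j + 5.75k = qp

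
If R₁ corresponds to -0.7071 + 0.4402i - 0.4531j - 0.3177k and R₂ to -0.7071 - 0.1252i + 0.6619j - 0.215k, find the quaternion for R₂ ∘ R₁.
0.7867 - 0.5304i - 0.2821j + 0.142k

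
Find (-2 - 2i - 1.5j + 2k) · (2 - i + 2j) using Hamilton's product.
-3 - 6i - 9j - 1.5k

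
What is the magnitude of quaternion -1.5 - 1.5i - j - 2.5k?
3.428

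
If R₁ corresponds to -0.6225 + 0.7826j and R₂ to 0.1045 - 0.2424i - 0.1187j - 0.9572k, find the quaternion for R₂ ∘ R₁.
0.0278 + 0.9i + 0.1557j + 0.4062k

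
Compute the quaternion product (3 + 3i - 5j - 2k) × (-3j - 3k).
-21 + 9i - 18k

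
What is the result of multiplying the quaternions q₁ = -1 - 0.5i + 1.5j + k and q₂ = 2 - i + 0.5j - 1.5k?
-1.75 - 2.75i + 0.75j + 4.75k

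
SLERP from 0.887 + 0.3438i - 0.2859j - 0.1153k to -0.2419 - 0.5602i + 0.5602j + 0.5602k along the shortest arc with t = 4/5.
0.4052 + 0.5491i - 0.5359j - 0.4971k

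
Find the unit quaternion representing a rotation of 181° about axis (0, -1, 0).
-0.0087 - j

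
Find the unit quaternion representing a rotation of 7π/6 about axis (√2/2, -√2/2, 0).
-0.2588 + 0.683i - 0.683j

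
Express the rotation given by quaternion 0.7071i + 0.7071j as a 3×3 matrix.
[[0, 1, 0], [1, 0, 0], [0, 0, -1]]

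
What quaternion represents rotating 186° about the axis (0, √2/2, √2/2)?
-0.0523 + 0.7061j + 0.7061k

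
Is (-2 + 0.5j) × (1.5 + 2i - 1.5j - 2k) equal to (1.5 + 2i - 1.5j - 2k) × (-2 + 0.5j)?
No: pq = -2.25 - 5i + 3.75j + 3k ≠ -2.25 - 3i + 3.75j + 5k = qp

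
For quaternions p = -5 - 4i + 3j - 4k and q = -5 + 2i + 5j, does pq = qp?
No: pq = 18 + 30i - 48j - 6k ≠ 18 - 10i - 32j + 46k = qp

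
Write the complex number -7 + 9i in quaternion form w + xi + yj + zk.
-7 + 9i + 0j + 0k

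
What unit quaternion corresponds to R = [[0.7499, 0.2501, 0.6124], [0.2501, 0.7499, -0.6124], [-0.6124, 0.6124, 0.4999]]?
0.866 + 0.3536i + 0.3536j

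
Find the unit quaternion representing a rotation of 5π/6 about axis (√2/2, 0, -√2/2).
0.2588 + 0.683i - 0.683k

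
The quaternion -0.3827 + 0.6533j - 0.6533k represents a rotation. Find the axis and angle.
axis = (0, √2/2, -√2/2), θ = 5π/4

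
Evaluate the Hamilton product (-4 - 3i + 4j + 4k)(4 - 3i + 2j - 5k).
-13 - 28i - 19j + 42k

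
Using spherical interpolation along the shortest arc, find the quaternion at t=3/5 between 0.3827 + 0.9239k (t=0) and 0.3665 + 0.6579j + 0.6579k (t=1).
0.398 + 0.4181j + 0.8166k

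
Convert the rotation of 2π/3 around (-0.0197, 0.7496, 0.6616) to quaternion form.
0.5 - 0.0171i + 0.6492j + 0.573k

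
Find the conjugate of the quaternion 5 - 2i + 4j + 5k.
5 + 2i - 4j - 5k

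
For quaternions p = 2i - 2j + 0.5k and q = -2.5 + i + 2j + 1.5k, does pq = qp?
No: pq = 1.25 - 9i + 2.5j + 4.75k ≠ 1.25 - i + 7.5j - 7.25k = qp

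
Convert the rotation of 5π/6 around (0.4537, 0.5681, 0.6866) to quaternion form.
0.2588 + 0.4382i + 0.5487j + 0.6632k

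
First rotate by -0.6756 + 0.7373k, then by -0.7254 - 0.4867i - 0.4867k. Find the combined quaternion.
0.8489 + 0.3288i + 0.3588j - 0.206k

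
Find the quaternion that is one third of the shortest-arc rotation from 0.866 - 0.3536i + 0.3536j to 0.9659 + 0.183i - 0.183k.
0.9498 - 0.1811i + 0.2466j - 0.0655k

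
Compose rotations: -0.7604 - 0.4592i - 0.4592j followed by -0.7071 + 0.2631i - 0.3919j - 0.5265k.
0.4785 - 0.1171i + 0.8645j + 0.0996k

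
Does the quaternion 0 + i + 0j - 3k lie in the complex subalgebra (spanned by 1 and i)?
No. The quaternion i - 3k has j-coefficient y = 0 and k-coefficient z = -3, not both zero, so it does not lie in the complex subalgebra spanned by 1 and i.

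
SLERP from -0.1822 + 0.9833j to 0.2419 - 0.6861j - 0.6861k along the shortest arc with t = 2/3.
-0.237 + 0.8424j + 0.4839k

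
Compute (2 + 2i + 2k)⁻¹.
0.1667 - 0.1667i - 0.1667k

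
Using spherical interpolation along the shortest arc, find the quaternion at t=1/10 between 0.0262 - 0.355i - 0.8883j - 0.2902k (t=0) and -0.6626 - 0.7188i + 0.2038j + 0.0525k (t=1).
-0.0753 - 0.4582i - 0.8412j - 0.277k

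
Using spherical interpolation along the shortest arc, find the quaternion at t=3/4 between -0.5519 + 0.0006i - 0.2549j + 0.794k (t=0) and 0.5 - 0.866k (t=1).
-0.5166 + 0.0002i - 0.0645j + 0.8538k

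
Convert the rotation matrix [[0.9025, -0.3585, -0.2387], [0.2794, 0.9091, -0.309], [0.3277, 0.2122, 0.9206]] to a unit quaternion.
0.9659 + 0.1349i - 0.1466j + 0.1651k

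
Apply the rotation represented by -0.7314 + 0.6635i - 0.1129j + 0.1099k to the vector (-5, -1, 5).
(-3.208, 6.186, 1.562)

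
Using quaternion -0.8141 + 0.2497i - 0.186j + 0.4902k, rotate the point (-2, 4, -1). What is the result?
(1.373, 3.137, -3.046)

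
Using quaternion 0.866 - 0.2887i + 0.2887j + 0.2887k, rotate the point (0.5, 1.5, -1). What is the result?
(-1, 0.5, -1.5)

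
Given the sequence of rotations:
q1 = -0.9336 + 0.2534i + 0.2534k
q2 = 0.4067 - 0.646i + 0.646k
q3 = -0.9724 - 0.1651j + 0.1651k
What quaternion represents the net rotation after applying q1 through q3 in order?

q2 · q1 = -0.3797 + 0.7062i + 0.3274j - 0.5k
q3 · q2 · q1 = 0.5058 - 0.6582i - 0.1391j + 0.5401k
0.5058 - 0.6582i - 0.1391j + 0.5401k


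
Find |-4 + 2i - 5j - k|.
√46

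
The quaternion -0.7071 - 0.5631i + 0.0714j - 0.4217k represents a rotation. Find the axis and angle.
axis = (-0.7963, 0.101, -0.5964), θ = 3π/2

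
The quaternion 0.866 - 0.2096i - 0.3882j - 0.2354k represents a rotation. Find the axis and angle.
axis = (-0.4192, -0.7763, -0.4708), θ = π/3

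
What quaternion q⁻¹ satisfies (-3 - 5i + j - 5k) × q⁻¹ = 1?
-0.05 + 0.0833i - 0.0167j + 0.0833k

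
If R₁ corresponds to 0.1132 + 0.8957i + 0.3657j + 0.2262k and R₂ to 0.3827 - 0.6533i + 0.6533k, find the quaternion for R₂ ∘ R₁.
0.4807 + 0.0299i + 0.8729j - 0.0784k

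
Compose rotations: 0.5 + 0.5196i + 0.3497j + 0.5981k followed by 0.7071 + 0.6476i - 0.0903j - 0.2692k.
0.2096 + 0.7313i - 0.3251j + 0.5617k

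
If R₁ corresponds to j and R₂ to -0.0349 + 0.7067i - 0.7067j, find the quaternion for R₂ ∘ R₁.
0.7067 - 0.0349j + 0.7067k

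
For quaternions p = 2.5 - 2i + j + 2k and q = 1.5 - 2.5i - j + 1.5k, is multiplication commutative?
No: pq = -3.25 - 5.75i - 3j + 11.25k ≠ -3.25 - 12.75i + j + 2.25k = qp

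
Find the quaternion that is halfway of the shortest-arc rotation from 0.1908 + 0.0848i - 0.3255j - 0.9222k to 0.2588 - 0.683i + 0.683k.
-0.0376 + 0.4242i - 0.1798j - 0.8868k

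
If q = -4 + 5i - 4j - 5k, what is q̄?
-4 - 5i + 4j + 5k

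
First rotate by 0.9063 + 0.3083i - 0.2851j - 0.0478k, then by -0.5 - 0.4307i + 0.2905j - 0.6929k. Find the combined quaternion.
-0.2707 - 0.7559i + 0.1716j - 0.5708k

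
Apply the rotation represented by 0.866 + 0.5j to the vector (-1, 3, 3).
(2.098, 3, 2.366)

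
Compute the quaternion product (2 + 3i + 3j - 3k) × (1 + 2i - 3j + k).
8 + i - 12j - 16k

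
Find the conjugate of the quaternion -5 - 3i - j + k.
-5 + 3i + j - k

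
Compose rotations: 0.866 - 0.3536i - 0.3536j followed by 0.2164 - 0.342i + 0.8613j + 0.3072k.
0.371 - 0.2641i + 0.5607j + 0.6915k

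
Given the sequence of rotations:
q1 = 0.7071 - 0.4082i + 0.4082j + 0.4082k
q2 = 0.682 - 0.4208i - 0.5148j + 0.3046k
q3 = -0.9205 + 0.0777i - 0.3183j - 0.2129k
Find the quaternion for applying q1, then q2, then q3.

q2 · q1 = 0.3963 - 0.9104i - 0.0382j + 0.1119k
q3 · q2 · q1 = -0.2824 + 0.8251i + 0.0942j - 0.4801k
-0.2824 + 0.8251i + 0.0942j - 0.4801k


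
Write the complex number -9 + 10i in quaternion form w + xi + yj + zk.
-9 + 10i + 0j + 0k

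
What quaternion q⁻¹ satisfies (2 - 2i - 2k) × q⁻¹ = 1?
0.1667 + 0.1667i + 0.1667k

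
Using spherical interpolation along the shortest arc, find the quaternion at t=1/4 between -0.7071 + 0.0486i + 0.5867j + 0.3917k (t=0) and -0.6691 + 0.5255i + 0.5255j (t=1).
-0.7245 + 0.1775i + 0.5933j + 0.3026k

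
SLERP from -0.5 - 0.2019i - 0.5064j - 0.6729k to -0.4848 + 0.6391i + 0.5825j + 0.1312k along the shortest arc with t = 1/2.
-0.0095 - 0.5277i - 0.6833j - 0.5046k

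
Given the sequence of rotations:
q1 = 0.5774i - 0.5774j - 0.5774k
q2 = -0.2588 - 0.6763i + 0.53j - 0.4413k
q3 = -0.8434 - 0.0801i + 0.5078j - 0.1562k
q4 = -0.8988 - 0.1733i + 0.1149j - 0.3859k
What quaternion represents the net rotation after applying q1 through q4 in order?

q2 · q1 = 0.4417 - 0.7103i - 0.4959j + 0.2339k
q3 · q2 · q1 = -0.1411 + 0.605i + 0.7722j + 0.1341k
q4 · q3 · q2 · q1 = 0.1947 - 0.2059i - 0.9205j - 0.2694k
0.1947 - 0.2059i - 0.9205j - 0.2694k


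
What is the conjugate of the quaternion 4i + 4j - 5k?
-4i - 4j + 5k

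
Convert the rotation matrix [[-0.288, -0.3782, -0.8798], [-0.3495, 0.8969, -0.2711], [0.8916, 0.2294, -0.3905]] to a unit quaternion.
0.5519 + 0.2267i - 0.8024j + 0.013k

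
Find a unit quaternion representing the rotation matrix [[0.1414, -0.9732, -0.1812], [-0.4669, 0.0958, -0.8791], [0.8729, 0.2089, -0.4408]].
0.4462 + 0.6096i - 0.5906j + 0.2837k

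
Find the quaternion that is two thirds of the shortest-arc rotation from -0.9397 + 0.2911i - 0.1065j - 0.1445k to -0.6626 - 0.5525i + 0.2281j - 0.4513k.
-0.8622 - 0.295i + 0.1272j - 0.3917k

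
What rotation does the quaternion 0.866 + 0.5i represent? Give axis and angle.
axis = (1, 0, 0), θ = π/3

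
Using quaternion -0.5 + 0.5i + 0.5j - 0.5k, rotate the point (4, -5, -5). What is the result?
(5, 4, 5)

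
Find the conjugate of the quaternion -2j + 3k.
2j - 3k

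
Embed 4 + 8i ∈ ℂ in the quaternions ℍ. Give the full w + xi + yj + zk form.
4 + 8i + 0j + 0k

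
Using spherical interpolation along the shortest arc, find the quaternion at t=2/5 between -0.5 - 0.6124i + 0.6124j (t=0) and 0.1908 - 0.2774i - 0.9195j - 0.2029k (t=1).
-0.4305 - 0.2862i + 0.8507j + 0.0957k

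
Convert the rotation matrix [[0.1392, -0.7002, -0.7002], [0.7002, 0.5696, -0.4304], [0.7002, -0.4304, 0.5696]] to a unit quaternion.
0.7547 - 0.4639j + 0.4639k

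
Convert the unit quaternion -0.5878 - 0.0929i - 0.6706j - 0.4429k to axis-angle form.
axis = (-0.1148, -0.8289, -0.5475), θ = 252°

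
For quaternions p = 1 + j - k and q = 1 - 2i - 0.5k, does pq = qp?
No: pq = 0.5 - 2.5i + 3j + 0.5k ≠ 0.5 - 1.5i - j - 3.5k = qp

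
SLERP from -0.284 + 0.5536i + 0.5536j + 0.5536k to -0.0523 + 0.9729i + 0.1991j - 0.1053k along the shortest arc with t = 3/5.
-0.1629 + 0.8917i + 0.3816j + 0.1809k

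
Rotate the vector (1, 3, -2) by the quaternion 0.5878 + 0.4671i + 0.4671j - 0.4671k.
(2.858, 2.24, -0.902)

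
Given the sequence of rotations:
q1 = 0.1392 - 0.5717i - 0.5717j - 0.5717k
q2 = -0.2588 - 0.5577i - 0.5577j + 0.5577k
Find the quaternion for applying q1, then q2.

q2 · q1 = -0.3549 + 0.708i - 0.5674j + 0.2256k
-0.3549 + 0.708i - 0.5674j + 0.2256k


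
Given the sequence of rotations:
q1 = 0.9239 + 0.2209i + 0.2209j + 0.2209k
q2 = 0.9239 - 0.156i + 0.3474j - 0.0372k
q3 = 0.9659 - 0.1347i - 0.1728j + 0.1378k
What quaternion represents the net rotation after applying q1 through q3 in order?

q2 · q1 = 0.8195 + 0.1449i + 0.5513j + 0.0585k
q3 · q2 · q1 = 0.8983 - 0.0565i + 0.4187j + 0.1202k
0.8983 - 0.0565i + 0.4187j + 0.1202k


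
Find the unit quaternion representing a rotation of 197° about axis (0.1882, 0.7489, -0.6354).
-0.1478 + 0.1861i + 0.7407j - 0.6284k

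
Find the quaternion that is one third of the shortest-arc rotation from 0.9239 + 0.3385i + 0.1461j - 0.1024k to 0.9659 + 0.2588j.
0.9529 + 0.2287i + 0.1868j - 0.0692k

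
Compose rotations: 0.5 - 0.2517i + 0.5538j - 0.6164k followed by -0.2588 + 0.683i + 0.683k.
0.4635 + 0.0284i + 0.1058j + 0.8793k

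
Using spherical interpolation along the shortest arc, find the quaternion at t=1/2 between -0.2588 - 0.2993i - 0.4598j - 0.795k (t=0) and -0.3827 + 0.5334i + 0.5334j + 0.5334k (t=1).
0.0666 - 0.4477i - 0.534j - 0.7142k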